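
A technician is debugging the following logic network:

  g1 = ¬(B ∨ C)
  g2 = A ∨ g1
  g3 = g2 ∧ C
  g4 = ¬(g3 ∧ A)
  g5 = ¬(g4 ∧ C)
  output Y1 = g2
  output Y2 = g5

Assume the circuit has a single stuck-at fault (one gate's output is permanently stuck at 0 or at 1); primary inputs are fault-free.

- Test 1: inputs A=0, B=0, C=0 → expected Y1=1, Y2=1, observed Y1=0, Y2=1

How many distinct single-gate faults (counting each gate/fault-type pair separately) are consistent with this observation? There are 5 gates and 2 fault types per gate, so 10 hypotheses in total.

2

Fault-free: g1=1, g2=1, g3=0, g4=1, g5=1 → Y1=1, Y2=1. Observed Y1=0, Y2=1.
  g1 stuck-at-0: output Y1=0, Y2=1 ✓
  g1 stuck-at-1: output Y1=1, Y2=1 ✗
  g2 stuck-at-0: output Y1=0, Y2=1 ✓
  g2 stuck-at-1: output Y1=1, Y2=1 ✗
  g3 stuck-at-0: output Y1=1, Y2=1 ✗
  g3 stuck-at-1: output Y1=1, Y2=1 ✗
  g4 stuck-at-0: output Y1=1, Y2=1 ✗
  g4 stuck-at-1: output Y1=1, Y2=1 ✗
  g5 stuck-at-0: output Y1=1, Y2=0 ✗
  g5 stuck-at-1: output Y1=1, Y2=1 ✗
Consistent faults: {g1 stuck-at-0, g2 stuck-at-0} — 2 in all.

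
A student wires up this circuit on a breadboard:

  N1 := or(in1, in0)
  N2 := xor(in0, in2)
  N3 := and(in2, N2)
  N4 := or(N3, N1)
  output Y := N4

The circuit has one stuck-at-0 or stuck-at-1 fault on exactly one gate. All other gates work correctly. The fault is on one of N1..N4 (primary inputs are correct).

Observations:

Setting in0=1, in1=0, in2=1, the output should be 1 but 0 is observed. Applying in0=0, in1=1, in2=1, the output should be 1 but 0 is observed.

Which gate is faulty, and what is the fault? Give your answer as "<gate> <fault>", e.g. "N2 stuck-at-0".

Fault-free values for test 1 (in0=1, in1=0, in2=1): N1=1, N2=0, N3=0, N4=1, giving Y=1. Observed 0.
Test 1: faults giving observed 0 are {N1 stuck-at-0, N4 stuck-at-0}.
Test 2 (in0=0, in1=1, in2=1): fault-free N1=1, N2=1, N3=1, N4=1 → 1; observed 0. Eliminates N1 stuck-at-0.
Only N4 stuck-at-0 is consistent with every test.

N4 stuck-at-0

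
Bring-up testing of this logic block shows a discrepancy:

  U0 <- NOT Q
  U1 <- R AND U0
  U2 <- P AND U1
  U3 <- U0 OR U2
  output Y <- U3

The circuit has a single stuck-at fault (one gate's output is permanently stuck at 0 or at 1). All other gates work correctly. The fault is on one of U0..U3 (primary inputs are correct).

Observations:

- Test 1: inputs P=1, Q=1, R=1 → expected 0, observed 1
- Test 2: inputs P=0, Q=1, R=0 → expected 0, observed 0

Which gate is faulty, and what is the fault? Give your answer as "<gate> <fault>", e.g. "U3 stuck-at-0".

Fault-free values for test 1 (P=1, Q=1, R=1): U0=0, U1=0, U2=0, U3=0, giving Y=0. Observed 1.
Test 1: faults giving observed 1 are {U0 stuck-at-1, U1 stuck-at-1, U2 stuck-at-1, U3 stuck-at-1}.
Test 2 (P=0, Q=1, R=0): fault-free U0=0, U1=0, U2=0, U3=0 → 0; observed 0. Eliminates U0 stuck-at-1, U2 stuck-at-1, U3 stuck-at-1.
Only U1 stuck-at-1 is consistent with every test.

U1 stuck-at-1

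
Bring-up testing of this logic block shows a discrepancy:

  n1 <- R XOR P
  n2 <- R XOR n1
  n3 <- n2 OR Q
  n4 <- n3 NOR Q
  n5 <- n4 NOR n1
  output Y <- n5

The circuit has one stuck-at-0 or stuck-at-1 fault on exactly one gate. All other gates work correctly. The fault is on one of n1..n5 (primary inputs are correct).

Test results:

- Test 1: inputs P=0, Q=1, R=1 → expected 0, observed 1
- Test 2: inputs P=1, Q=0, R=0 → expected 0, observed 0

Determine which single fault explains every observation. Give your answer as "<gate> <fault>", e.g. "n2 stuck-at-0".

n1 stuck-at-0

Fault-free values for test 1 (P=0, Q=1, R=1): n1=1, n2=0, n3=1, n4=0, n5=0, giving Y=0. Observed 1.
Test 1: faults giving observed 1 are {n1 stuck-at-0, n5 stuck-at-1}.
Test 2 (P=1, Q=0, R=0): fault-free n1=1, n2=1, n3=1, n4=0, n5=0 → 0; observed 0. Eliminates n5 stuck-at-1.
Only n1 stuck-at-0 is consistent with every test.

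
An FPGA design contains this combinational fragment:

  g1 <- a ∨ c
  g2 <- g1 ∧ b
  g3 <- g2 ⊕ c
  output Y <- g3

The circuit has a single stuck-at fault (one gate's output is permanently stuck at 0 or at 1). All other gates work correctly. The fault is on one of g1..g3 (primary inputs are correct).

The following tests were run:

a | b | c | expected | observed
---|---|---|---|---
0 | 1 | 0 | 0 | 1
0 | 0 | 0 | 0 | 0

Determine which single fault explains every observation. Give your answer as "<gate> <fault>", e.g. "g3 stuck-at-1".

g1 stuck-at-1

Fault-free values for test 1 (a=0, b=1, c=0): g1=0, g2=0, g3=0, giving Y=0. Observed 1.
Test 1: faults giving observed 1 are {g1 stuck-at-1, g2 stuck-at-1, g3 stuck-at-1}.
Test 2 (a=0, b=0, c=0): fault-free g1=0, g2=0, g3=0 → 0; observed 0. Eliminates g2 stuck-at-1, g3 stuck-at-1.
Only g1 stuck-at-1 is consistent with every test.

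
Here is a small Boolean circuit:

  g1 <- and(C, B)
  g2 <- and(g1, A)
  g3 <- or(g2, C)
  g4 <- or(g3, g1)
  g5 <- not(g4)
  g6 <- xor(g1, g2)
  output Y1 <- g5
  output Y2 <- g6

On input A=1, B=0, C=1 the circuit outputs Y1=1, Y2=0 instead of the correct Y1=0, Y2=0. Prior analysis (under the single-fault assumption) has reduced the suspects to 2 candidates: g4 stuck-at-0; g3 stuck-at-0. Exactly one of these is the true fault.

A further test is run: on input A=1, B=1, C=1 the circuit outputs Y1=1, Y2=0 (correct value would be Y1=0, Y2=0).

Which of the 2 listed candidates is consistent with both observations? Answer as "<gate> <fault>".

Evaluate each candidate on input A=1, B=1, C=1:
  g4 stuck-at-0: g1=1, g2=1, g3=1, g4=0 [stuck-at-0], g5=1, g6=0 → Y1=1, Y2=0 — matches
  g3 stuck-at-0: g1=1, g2=1, g3=0 [stuck-at-0], g4=1, g5=0, g6=0 → Y1=0, Y2=0 — eliminated
Only g4 stuck-at-0 reproduces the observed Y1=1, Y2=0.

g4 stuck-at-0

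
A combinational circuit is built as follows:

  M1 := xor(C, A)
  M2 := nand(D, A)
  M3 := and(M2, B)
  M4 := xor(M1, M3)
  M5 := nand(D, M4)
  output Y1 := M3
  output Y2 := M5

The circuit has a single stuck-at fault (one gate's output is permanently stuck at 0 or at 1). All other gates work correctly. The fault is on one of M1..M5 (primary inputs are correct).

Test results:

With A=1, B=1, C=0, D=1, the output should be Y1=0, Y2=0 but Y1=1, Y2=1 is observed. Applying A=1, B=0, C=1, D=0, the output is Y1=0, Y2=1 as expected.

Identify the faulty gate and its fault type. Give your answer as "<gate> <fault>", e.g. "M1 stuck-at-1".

Fault-free values for test 1 (A=1, B=1, C=0, D=1): M1=1, M2=0, M3=0, M4=1, M5=0, giving Y1=0, Y2=0. Observed Y1=1, Y2=1.
Test 1: faults giving observed Y1=1, Y2=1 are {M2 stuck-at-1, M3 stuck-at-1}.
Test 2 (A=1, B=0, C=1, D=0): fault-free M1=0, M2=1, M3=0, M4=0, M5=1 → Y1=0, Y2=1; observed Y1=0, Y2=1. Eliminates M3 stuck-at-1.
Only M2 stuck-at-1 is consistent with every test.

M2 stuck-at-1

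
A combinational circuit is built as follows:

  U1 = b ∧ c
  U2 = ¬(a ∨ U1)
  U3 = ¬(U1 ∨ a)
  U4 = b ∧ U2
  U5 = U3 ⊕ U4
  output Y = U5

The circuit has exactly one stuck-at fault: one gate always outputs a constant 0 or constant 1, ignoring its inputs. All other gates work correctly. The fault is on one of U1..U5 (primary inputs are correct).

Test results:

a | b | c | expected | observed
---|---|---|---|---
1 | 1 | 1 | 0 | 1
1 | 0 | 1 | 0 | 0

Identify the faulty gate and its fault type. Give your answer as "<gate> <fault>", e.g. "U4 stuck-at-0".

U2 stuck-at-1

Fault-free values for test 1 (a=1, b=1, c=1): U1=1, U2=0, U3=0, U4=0, U5=0, giving Y=0. Observed 1.
Test 1: faults giving observed 1 are {U2 stuck-at-1, U3 stuck-at-1, U4 stuck-at-1, U5 stuck-at-1}.
Test 2 (a=1, b=0, c=1): fault-free U1=0, U2=0, U3=0, U4=0, U5=0 → 0; observed 0. Eliminates U3 stuck-at-1, U4 stuck-at-1, U5 stuck-at-1.
Only U2 stuck-at-1 is consistent with every test.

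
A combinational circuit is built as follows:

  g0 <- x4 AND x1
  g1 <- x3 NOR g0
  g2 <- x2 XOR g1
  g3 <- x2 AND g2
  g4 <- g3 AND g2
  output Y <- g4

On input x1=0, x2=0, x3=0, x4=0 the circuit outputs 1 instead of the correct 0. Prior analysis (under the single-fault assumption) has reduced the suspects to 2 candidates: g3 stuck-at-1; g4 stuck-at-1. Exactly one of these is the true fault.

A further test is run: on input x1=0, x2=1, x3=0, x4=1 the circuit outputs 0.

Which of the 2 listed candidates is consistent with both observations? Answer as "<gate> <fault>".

Evaluate each candidate on input x1=0, x2=1, x3=0, x4=1:
  g3 stuck-at-1: g0=0, g1=1, g2=0, g3=1 [stuck-at-1], g4=0 → 0 — matches
  g4 stuck-at-1: g0=0, g1=1, g2=0, g3=0, g4=1 [stuck-at-1] → 1 — eliminated
Only g3 stuck-at-1 reproduces the observed 0.

g3 stuck-at-1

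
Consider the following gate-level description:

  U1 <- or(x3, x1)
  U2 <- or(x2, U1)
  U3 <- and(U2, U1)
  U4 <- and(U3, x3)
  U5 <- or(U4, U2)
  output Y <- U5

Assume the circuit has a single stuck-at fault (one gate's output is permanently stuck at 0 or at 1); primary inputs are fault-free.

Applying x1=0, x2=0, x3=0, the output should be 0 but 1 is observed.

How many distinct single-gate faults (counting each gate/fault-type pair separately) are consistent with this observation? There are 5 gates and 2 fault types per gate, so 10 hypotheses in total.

4

Fault-free: U1=0, U2=0, U3=0, U4=0, U5=0 → 0. Observed 1.
  U1 stuck-at-0: output 0 ✗
  U1 stuck-at-1: output 1 ✓
  U2 stuck-at-0: output 0 ✗
  U2 stuck-at-1: output 1 ✓
  U3 stuck-at-0: output 0 ✗
  U3 stuck-at-1: output 0 ✗
  U4 stuck-at-0: output 0 ✗
  U4 stuck-at-1: output 1 ✓
  U5 stuck-at-0: output 0 ✗
  U5 stuck-at-1: output 1 ✓
Consistent faults: {U1 stuck-at-1, U2 stuck-at-1, U4 stuck-at-1, U5 stuck-at-1} — 4 in all.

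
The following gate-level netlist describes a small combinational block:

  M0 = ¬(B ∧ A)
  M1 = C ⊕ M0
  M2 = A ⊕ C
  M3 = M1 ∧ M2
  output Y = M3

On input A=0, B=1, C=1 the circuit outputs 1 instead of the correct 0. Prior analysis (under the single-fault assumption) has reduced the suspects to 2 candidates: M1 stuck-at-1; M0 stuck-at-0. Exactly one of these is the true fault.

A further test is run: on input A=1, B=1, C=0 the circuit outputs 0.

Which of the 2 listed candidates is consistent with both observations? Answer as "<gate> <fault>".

Evaluate each candidate on input A=1, B=1, C=0:
  M1 stuck-at-1: M0=0, M1=1 [stuck-at-1], M2=1, M3=1 → 1 — eliminated
  M0 stuck-at-0: M0=0 [stuck-at-0], M1=0, M2=1, M3=0 → 0 — matches
Only M0 stuck-at-0 reproduces the observed 0.

M0 stuck-at-0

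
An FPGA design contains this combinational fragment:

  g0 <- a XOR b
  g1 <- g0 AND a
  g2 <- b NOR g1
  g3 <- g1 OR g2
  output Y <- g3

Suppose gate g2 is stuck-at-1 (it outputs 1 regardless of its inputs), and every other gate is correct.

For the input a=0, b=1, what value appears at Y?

1

Propagate with g2 forced: g0=1, g1=0, g2=1 [stuck-at-1], g3=1.
So Y = 1. (Without the fault it would be 0.)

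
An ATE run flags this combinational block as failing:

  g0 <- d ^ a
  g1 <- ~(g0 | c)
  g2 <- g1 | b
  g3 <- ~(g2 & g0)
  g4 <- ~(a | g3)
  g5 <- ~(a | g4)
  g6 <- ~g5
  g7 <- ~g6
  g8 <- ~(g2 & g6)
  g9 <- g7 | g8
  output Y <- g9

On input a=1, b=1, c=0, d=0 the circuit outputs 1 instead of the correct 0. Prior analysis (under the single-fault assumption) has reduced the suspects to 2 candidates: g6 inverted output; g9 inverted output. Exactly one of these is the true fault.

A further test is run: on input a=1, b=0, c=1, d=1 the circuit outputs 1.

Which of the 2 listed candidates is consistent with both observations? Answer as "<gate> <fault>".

Evaluate each candidate on input a=1, b=0, c=1, d=1:
  g6 inverted output: g0=0, g1=0, g2=0, g3=1, g4=0, g5=0, g6=0 [inverted output], g7=1, g8=1, g9=1 → 1 — matches
  g9 inverted output: g0=0, g1=0, g2=0, g3=1, g4=0, g5=0, g6=1, g7=0, g8=1, g9=0 [inverted output] → 0 — eliminated
Only g6 inverted output reproduces the observed 1.

g6 inverted output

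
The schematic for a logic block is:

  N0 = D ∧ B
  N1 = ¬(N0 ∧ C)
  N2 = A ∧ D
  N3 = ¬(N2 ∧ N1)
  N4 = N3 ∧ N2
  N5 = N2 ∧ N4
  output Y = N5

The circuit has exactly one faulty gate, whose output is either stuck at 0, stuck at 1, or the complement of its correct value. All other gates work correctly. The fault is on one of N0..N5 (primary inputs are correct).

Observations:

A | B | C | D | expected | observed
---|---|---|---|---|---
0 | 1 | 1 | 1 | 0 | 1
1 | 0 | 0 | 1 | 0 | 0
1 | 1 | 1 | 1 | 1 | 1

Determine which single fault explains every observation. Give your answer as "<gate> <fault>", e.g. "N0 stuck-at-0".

N2 stuck-at-1

Fault-free values for test 1 (A=0, B=1, C=1, D=1): N0=1, N1=0, N2=0, N3=1, N4=0, N5=0, giving Y=0. Observed 1.
Test 1: faults giving observed 1 are {N2 stuck-at-1, N2 inverted output, N5 stuck-at-1, N5 inverted output}.
Test 2 (A=1, B=0, C=0, D=1): fault-free N0=0, N1=1, N2=1, N3=0, N4=0, N5=0 → 0; observed 0. Eliminates N5 stuck-at-1, N5 inverted output.
Test 3 (A=1, B=1, C=1, D=1): fault-free N0=1, N1=0, N2=1, N3=1, N4=1, N5=1 → 1; observed 1. Eliminates N2 inverted output.
Only N2 stuck-at-1 is consistent with every test.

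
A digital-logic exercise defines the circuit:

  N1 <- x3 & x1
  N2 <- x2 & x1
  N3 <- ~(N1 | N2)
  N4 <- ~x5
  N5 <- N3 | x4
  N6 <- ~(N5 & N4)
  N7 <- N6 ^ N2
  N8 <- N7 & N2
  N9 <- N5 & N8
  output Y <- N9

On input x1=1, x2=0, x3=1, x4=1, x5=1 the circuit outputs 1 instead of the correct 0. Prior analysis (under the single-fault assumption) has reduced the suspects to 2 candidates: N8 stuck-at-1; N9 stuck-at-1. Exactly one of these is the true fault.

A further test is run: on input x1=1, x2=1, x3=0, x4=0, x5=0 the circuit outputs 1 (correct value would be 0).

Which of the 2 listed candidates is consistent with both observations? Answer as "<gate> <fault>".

N9 stuck-at-1

Evaluate each candidate on input x1=1, x2=1, x3=0, x4=0, x5=0:
  N8 stuck-at-1: N1=0, N2=1, N3=0, N4=1, N5=0, N6=1, N7=0, N8=1 [stuck-at-1], N9=0 → 0 — eliminated
  N9 stuck-at-1: N1=0, N2=1, N3=0, N4=1, N5=0, N6=1, N7=0, N8=0, N9=1 [stuck-at-1] → 1 — matches
Only N9 stuck-at-1 reproduces the observed 1.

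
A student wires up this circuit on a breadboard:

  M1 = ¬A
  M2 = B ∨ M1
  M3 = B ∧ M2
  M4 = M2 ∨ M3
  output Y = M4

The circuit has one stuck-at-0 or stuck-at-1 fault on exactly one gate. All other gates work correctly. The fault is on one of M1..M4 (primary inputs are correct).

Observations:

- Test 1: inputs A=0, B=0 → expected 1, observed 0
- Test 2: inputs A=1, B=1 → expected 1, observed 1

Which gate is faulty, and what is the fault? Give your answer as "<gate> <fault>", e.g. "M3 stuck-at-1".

Fault-free values for test 1 (A=0, B=0): M1=1, M2=1, M3=0, M4=1, giving Y=1. Observed 0.
Test 1: faults giving observed 0 are {M1 stuck-at-0, M2 stuck-at-0, M4 stuck-at-0}.
Test 2 (A=1, B=1): fault-free M1=0, M2=1, M3=1, M4=1 → 1; observed 1. Eliminates M2 stuck-at-0, M4 stuck-at-0.
Only M1 stuck-at-0 is consistent with every test.

M1 stuck-at-0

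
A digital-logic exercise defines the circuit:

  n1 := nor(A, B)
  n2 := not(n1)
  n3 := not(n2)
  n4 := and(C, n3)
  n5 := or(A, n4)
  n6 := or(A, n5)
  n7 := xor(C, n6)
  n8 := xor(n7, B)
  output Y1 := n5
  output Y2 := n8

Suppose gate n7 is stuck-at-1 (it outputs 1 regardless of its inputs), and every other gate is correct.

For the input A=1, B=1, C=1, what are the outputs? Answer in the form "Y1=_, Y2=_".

Propagate with n7 forced: n1=0, n2=1, n3=0, n4=0, n5=1, n6=1, n7=1 [stuck-at-1], n8=0.
So the outputs are Y1=1, Y2=0. (Without the fault they would be Y1=1, Y2=1.)

Y1=1, Y2=0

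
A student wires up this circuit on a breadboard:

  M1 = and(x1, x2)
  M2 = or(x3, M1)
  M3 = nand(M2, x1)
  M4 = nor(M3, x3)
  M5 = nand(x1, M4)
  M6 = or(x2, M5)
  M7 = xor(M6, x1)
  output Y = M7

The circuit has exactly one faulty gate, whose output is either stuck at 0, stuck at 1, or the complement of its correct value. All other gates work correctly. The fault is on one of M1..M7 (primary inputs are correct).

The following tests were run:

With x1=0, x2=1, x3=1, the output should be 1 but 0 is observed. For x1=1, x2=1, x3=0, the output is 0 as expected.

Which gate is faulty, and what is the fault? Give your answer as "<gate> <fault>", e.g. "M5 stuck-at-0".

M7 stuck-at-0

Fault-free values for test 1 (x1=0, x2=1, x3=1): M1=0, M2=1, M3=1, M4=0, M5=1, M6=1, M7=1, giving Y=1. Observed 0.
Test 1: faults giving observed 0 are {M6 stuck-at-0, M6 inverted output, M7 stuck-at-0, M7 inverted output}.
Test 2 (x1=1, x2=1, x3=0): fault-free M1=1, M2=1, M3=0, M4=1, M5=0, M6=1, M7=0 → 0; observed 0. Eliminates M6 stuck-at-0, M6 inverted output, M7 inverted output.
Only M7 stuck-at-0 is consistent with every test.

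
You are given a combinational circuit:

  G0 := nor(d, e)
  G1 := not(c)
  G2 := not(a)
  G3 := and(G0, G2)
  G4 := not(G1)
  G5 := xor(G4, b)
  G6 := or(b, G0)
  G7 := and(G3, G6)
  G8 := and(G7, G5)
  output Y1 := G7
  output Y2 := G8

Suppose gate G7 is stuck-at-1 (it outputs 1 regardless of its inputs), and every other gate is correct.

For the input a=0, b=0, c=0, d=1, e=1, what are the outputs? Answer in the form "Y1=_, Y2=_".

Propagate with G7 forced: G0=0, G1=1, G2=1, G3=0, G4=0, G5=0, G6=0, G7=1 [stuck-at-1], G8=0.
So the outputs are Y1=1, Y2=0. (Without the fault they would be Y1=0, Y2=0.)

Y1=1, Y2=0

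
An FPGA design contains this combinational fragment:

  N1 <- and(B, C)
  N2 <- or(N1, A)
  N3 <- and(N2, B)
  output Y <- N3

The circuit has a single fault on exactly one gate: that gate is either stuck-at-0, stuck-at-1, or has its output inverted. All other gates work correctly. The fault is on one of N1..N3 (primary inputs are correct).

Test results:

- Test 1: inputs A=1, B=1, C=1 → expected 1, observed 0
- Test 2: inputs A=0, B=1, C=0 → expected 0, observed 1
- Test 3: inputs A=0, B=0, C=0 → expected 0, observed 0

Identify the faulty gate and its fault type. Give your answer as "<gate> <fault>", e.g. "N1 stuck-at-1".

Fault-free values for test 1 (A=1, B=1, C=1): N1=1, N2=1, N3=1, giving Y=1. Observed 0.
Test 1: faults giving observed 0 are {N2 stuck-at-0, N2 inverted output, N3 stuck-at-0, N3 inverted output}.
Test 2 (A=0, B=1, C=0): fault-free N1=0, N2=0, N3=0 → 0; observed 1. Eliminates N2 stuck-at-0, N3 stuck-at-0.
Test 3 (A=0, B=0, C=0): fault-free N1=0, N2=0, N3=0 → 0; observed 0. Eliminates N3 inverted output.
Only N2 inverted output is consistent with every test.

N2 inverted output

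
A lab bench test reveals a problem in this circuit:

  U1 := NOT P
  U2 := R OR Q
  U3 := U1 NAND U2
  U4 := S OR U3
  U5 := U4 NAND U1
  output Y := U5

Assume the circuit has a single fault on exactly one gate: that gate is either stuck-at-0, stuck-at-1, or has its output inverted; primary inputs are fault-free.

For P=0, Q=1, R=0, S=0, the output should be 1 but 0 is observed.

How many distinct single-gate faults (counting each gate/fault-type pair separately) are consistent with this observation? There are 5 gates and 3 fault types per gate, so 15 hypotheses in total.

8

Fault-free: U1=1, U2=1, U3=0, U4=0, U5=1 → 1. Observed 0.
  U1: none of the 3 fault types match ✗
  U2: stuck-at-0, inverted output ✓; others ✗
  U3: stuck-at-1, inverted output ✓; others ✗
  U4: stuck-at-1, inverted output ✓; others ✗
  U5: stuck-at-0, inverted output ✓; others ✗
Consistent faults: {U2 stuck-at-0, U2 inverted output, U3 stuck-at-1, U3 inverted output, U4 stuck-at-1, U4 inverted output, U5 stuck-at-0, U5 inverted output} — 8 in all.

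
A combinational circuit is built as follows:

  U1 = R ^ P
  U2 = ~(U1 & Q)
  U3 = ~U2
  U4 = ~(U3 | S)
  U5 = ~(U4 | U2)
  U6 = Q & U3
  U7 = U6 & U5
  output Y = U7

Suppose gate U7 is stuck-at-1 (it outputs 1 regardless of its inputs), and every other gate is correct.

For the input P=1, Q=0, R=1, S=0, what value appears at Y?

Propagate with U7 forced: U1=0, U2=1, U3=0, U4=1, U5=0, U6=0, U7=1 [stuck-at-1].
So Y = 1. (Without the fault it would be 0.)

1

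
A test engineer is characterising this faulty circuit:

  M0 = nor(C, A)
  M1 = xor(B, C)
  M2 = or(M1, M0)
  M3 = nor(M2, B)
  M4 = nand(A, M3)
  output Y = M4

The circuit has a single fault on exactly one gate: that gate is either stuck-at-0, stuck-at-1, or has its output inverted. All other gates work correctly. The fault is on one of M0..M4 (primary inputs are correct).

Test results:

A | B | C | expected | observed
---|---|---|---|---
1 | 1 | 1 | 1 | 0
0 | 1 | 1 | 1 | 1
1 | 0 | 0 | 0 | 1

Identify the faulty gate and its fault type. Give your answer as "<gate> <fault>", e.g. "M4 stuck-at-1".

M3 inverted output

Fault-free values for test 1 (A=1, B=1, C=1): M0=0, M1=0, M2=0, M3=0, M4=1, giving Y=1. Observed 0.
Test 1: faults giving observed 0 are {M3 stuck-at-1, M3 inverted output, M4 stuck-at-0, M4 inverted output}.
Test 2 (A=0, B=1, C=1): fault-free M0=0, M1=0, M2=0, M3=0, M4=1 → 1; observed 1. Eliminates M4 stuck-at-0, M4 inverted output.
Test 3 (A=1, B=0, C=0): fault-free M0=0, M1=0, M2=0, M3=1, M4=0 → 0; observed 1. Eliminates M3 stuck-at-1.
Only M3 inverted output is consistent with every test.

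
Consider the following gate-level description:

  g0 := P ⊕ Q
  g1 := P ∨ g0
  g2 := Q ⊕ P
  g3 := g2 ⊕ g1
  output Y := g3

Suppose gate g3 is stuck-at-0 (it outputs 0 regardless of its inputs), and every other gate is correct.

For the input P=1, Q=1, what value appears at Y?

Propagate with g3 forced: g0=0, g1=1, g2=0, g3=0 [stuck-at-0].
So Y = 0. (Without the fault it would be 1.)

0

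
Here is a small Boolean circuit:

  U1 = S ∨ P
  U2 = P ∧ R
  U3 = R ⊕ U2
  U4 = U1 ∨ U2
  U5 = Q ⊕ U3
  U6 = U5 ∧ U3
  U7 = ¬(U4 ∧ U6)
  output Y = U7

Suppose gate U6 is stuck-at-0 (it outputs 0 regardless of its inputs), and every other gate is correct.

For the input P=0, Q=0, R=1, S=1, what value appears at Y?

1

Propagate with U6 forced: U1=1, U2=0, U3=1, U4=1, U5=1, U6=0 [stuck-at-0], U7=1.
So Y = 1. (Without the fault it would be 0.)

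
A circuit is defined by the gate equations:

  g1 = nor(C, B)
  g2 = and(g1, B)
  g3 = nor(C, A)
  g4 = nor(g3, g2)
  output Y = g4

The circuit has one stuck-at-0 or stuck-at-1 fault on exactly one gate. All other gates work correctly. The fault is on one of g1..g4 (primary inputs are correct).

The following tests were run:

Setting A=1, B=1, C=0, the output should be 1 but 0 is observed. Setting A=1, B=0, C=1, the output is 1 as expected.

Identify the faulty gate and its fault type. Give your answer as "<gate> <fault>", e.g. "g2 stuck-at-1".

Fault-free values for test 1 (A=1, B=1, C=0): g1=0, g2=0, g3=0, g4=1, giving Y=1. Observed 0.
Test 1: faults giving observed 0 are {g1 stuck-at-1, g2 stuck-at-1, g3 stuck-at-1, g4 stuck-at-0}.
Test 2 (A=1, B=0, C=1): fault-free g1=0, g2=0, g3=0, g4=1 → 1; observed 1. Eliminates g2 stuck-at-1, g3 stuck-at-1, g4 stuck-at-0.
Only g1 stuck-at-1 is consistent with every test.

g1 stuck-at-1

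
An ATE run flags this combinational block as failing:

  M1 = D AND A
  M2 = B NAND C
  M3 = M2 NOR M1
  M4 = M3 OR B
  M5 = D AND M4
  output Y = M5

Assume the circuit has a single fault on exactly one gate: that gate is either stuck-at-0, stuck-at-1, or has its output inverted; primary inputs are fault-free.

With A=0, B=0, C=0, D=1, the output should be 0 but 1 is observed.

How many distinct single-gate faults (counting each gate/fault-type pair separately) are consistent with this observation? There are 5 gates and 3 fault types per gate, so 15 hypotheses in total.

8

Fault-free: M1=0, M2=1, M3=0, M4=0, M5=0 → 0. Observed 1.
  M1: none of the 3 fault types match ✗
  M2: stuck-at-0, inverted output ✓; others ✗
  M3: stuck-at-1, inverted output ✓; others ✗
  M4: stuck-at-1, inverted output ✓; others ✗
  M5: stuck-at-1, inverted output ✓; others ✗
Consistent faults: {M2 stuck-at-0, M2 inverted output, M3 stuck-at-1, M3 inverted output, M4 stuck-at-1, M4 inverted output, M5 stuck-at-1, M5 inverted output} — 8 in all.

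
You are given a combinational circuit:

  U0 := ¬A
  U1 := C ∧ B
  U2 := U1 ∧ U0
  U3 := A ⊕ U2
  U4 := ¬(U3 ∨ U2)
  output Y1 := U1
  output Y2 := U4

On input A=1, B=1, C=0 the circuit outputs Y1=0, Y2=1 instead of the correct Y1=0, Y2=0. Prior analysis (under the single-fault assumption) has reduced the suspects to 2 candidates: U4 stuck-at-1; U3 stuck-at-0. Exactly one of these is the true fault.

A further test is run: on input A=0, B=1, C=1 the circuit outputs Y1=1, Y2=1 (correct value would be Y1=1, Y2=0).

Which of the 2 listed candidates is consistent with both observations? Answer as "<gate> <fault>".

U4 stuck-at-1

Evaluate each candidate on input A=0, B=1, C=1:
  U4 stuck-at-1: U0=1, U1=1, U2=1, U3=1, U4=1 [stuck-at-1] → Y1=1, Y2=1 — matches
  U3 stuck-at-0: U0=1, U1=1, U2=1, U3=0 [stuck-at-0], U4=0 → Y1=1, Y2=0 — eliminated
Only U4 stuck-at-1 reproduces the observed Y1=1, Y2=1.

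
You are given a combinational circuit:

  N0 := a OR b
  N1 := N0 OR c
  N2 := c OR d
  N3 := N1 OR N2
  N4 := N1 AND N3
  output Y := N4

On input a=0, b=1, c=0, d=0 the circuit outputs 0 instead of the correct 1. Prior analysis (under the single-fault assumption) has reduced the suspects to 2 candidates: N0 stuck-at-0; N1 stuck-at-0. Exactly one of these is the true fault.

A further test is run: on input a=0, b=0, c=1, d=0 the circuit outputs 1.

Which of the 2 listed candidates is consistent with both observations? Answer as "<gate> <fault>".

Evaluate each candidate on input a=0, b=0, c=1, d=0:
  N0 stuck-at-0: N0=0 [stuck-at-0], N1=1, N2=1, N3=1, N4=1 → 1 — matches
  N1 stuck-at-0: N0=0, N1=0 [stuck-at-0], N2=1, N3=1, N4=0 → 0 — eliminated
Only N0 stuck-at-0 reproduces the observed 1.

N0 stuck-at-0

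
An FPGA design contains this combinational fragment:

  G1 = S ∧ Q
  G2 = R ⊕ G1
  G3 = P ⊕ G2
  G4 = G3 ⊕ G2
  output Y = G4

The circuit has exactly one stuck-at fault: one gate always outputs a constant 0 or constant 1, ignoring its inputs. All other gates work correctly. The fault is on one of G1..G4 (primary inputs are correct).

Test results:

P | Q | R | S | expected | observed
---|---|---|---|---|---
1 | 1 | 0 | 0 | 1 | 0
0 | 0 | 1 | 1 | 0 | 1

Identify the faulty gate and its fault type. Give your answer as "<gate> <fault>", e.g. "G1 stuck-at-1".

Fault-free values for test 1 (P=1, Q=1, R=0, S=0): G1=0, G2=0, G3=1, G4=1, giving Y=1. Observed 0.
Test 1: faults giving observed 0 are {G3 stuck-at-0, G4 stuck-at-0}.
Test 2 (P=0, Q=0, R=1, S=1): fault-free G1=0, G2=1, G3=1, G4=0 → 0; observed 1. Eliminates G4 stuck-at-0.
Only G3 stuck-at-0 is consistent with every test.

G3 stuck-at-0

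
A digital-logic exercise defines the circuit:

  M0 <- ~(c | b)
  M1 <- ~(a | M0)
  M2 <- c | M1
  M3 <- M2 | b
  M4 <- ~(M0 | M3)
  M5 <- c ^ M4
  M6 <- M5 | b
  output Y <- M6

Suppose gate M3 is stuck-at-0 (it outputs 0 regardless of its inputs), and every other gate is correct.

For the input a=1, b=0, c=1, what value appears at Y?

Propagate with M3 forced: M0=0, M1=0, M2=1, M3=0 [stuck-at-0], M4=1, M5=0, M6=0.
So Y = 0. (Without the fault it would be 1.)

0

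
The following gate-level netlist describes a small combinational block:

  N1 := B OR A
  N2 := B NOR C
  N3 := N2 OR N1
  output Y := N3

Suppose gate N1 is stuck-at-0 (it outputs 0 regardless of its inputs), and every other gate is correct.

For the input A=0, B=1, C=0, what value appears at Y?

Propagate with N1 forced: N1=0 [stuck-at-0], N2=0, N3=0.
So Y = 0. (Without the fault it would be 1.)

0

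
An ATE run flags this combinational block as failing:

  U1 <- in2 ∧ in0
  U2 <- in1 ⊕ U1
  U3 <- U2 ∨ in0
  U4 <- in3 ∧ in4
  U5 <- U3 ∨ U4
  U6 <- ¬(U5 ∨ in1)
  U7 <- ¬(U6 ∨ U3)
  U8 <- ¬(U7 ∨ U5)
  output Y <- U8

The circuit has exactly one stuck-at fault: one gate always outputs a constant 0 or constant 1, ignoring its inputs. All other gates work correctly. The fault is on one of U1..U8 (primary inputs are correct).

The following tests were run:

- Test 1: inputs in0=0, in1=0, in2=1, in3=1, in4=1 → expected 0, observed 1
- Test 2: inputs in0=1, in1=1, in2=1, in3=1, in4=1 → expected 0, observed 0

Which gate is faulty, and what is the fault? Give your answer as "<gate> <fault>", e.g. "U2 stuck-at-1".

U4 stuck-at-0

Fault-free values for test 1 (in0=0, in1=0, in2=1, in3=1, in4=1): U1=0, U2=0, U3=0, U4=1, U5=1, U6=0, U7=1, U8=0, giving Y=0. Observed 1.
Test 1: faults giving observed 1 are {U4 stuck-at-0, U5 stuck-at-0, U8 stuck-at-1}.
Test 2 (in0=1, in1=1, in2=1, in3=1, in4=1): fault-free U1=1, U2=0, U3=1, U4=1, U5=1, U6=0, U7=0, U8=0 → 0; observed 0. Eliminates U5 stuck-at-0, U8 stuck-at-1.
Only U4 stuck-at-0 is consistent with every test.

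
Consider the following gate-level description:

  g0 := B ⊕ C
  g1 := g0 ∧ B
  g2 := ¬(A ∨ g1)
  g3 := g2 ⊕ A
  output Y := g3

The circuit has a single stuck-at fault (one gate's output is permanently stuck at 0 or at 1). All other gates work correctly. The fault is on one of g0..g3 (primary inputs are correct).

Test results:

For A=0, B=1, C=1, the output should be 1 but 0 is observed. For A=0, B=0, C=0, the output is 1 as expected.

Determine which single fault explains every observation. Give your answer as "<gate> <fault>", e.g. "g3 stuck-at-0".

Fault-free values for test 1 (A=0, B=1, C=1): g0=0, g1=0, g2=1, g3=1, giving Y=1. Observed 0.
Test 1: faults giving observed 0 are {g0 stuck-at-1, g1 stuck-at-1, g2 stuck-at-0, g3 stuck-at-0}.
Test 2 (A=0, B=0, C=0): fault-free g0=0, g1=0, g2=1, g3=1 → 1; observed 1. Eliminates g1 stuck-at-1, g2 stuck-at-0, g3 stuck-at-0.
Only g0 stuck-at-1 is consistent with every test.

g0 stuck-at-1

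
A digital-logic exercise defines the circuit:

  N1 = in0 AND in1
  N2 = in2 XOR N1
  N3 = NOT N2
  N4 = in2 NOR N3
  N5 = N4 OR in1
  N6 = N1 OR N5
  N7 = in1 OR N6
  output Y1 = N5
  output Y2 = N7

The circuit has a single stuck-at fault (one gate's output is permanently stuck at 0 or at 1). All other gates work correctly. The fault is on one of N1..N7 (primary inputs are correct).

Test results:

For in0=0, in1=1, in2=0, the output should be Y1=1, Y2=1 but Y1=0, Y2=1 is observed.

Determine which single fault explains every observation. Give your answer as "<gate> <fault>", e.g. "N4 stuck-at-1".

N5 stuck-at-0

Fault-free values for test 1 (in0=0, in1=1, in2=0): N1=0, N2=0, N3=1, N4=0, N5=1, N6=1, N7=1, giving Y1=1, Y2=1. Observed Y1=0, Y2=1.
Test 1: faults giving observed Y1=0, Y2=1 are {N5 stuck-at-0}.
Only N5 stuck-at-0 is consistent with every test.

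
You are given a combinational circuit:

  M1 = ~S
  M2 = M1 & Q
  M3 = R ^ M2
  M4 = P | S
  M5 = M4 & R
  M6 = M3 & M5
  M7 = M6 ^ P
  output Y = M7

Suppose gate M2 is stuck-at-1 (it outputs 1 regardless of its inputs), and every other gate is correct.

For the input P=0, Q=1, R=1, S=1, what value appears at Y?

Propagate with M2 forced: M1=0, M2=1 [stuck-at-1], M3=0, M4=1, M5=1, M6=0, M7=0.
So Y = 0. (Without the fault it would be 1.)

0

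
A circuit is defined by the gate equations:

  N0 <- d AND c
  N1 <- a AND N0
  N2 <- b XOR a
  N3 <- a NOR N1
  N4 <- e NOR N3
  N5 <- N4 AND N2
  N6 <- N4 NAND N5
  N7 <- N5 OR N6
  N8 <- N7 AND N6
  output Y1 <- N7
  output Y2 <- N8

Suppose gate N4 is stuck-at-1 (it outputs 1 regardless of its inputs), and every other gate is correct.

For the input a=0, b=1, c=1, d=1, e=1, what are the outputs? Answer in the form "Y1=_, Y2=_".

Propagate with N4 forced: N0=1, N1=0, N2=1, N3=1, N4=1 [stuck-at-1], N5=1, N6=0, N7=1, N8=0.
So the outputs are Y1=1, Y2=0. (Without the fault they would be Y1=1, Y2=1.)

Y1=1, Y2=0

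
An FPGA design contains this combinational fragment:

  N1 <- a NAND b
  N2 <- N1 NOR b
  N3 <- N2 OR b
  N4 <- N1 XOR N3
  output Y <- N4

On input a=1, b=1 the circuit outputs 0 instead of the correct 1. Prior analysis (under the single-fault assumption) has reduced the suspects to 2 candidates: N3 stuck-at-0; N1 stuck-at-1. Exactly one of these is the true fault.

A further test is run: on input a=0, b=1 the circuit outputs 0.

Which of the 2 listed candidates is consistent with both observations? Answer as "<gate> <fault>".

N1 stuck-at-1

Evaluate each candidate on input a=0, b=1:
  N3 stuck-at-0: N1=1, N2=0, N3=0 [stuck-at-0], N4=1 → 1 — eliminated
  N1 stuck-at-1: N1=1 [stuck-at-1], N2=0, N3=1, N4=0 → 0 — matches
Only N1 stuck-at-1 reproduces the observed 0.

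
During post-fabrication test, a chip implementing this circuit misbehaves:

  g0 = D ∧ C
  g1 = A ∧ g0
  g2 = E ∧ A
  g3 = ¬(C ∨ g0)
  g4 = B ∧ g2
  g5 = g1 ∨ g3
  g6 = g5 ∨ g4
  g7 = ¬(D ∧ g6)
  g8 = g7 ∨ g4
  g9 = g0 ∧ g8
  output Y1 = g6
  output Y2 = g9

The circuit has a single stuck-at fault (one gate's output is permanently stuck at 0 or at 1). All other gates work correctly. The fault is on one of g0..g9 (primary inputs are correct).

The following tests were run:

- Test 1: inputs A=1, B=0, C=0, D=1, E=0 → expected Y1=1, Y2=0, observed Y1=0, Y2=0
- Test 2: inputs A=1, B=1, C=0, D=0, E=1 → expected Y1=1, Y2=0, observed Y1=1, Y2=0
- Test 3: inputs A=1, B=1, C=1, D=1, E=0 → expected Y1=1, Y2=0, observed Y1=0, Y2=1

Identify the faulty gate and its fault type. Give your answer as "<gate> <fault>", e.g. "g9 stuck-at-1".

g5 stuck-at-0

Fault-free values for test 1 (A=1, B=0, C=0, D=1, E=0): g0=0, g1=0, g2=0, g3=1, g4=0, g5=1, g6=1, g7=0, g8=0, g9=0, giving Y1=1, Y2=0. Observed Y1=0, Y2=0.
Test 1: faults giving observed Y1=0, Y2=0 are {g3 stuck-at-0, g5 stuck-at-0, g6 stuck-at-0}.
Test 2 (A=1, B=1, C=0, D=0, E=1): fault-free g0=0, g1=0, g2=1, g3=1, g4=1, g5=1, g6=1, g7=1, g8=1, g9=0 → Y1=1, Y2=0; observed Y1=1, Y2=0. Eliminates g6 stuck-at-0.
Test 3 (A=1, B=1, C=1, D=1, E=0): fault-free g0=1, g1=1, g2=0, g3=0, g4=0, g5=1, g6=1, g7=0, g8=0, g9=0 → Y1=1, Y2=0; observed Y1=0, Y2=1. Eliminates g3 stuck-at-0.
Only g5 stuck-at-0 is consistent with every test.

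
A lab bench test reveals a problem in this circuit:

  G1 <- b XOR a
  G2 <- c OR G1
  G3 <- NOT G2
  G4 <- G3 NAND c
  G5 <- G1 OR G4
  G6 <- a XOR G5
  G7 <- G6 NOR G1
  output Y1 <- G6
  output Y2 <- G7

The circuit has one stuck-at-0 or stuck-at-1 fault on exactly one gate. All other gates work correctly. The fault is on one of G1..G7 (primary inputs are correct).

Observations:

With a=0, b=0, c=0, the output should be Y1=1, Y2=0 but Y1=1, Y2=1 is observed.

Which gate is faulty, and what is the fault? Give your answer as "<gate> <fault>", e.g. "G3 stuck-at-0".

Fault-free values for test 1 (a=0, b=0, c=0): G1=0, G2=0, G3=1, G4=1, G5=1, G6=1, G7=0, giving Y1=1, Y2=0. Observed Y1=1, Y2=1.
Test 1: faults giving observed Y1=1, Y2=1 are {G7 stuck-at-1}.
Only G7 stuck-at-1 is consistent with every test.

G7 stuck-at-1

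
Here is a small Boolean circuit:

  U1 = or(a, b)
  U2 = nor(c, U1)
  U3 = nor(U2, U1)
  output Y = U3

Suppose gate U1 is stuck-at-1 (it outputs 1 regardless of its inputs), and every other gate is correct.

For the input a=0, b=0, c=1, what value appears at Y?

0

Propagate with U1 forced: U1=1 [stuck-at-1], U2=0, U3=0.
So Y = 0. (Without the fault it would be 1.)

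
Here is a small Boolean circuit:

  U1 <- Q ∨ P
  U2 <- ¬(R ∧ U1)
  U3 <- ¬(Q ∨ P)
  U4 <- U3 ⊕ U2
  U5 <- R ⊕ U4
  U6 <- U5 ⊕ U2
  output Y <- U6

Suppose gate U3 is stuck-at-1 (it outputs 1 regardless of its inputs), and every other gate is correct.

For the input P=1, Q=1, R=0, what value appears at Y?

1

Propagate with U3 forced: U1=1, U2=1, U3=1 [stuck-at-1], U4=0, U5=0, U6=1.
So Y = 1. (Without the fault it would be 0.)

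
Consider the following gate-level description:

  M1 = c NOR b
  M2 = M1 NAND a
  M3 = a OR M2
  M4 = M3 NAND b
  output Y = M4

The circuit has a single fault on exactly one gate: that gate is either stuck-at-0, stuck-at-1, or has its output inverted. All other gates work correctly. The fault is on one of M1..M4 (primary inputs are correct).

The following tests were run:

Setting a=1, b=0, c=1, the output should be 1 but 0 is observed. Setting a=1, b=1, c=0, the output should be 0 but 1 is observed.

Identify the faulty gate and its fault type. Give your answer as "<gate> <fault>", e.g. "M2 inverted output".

M4 inverted output

Fault-free values for test 1 (a=1, b=0, c=1): M1=0, M2=1, M3=1, M4=1, giving Y=1. Observed 0.
Test 1: faults giving observed 0 are {M4 stuck-at-0, M4 inverted output}.
Test 2 (a=1, b=1, c=0): fault-free M1=0, M2=1, M3=1, M4=0 → 0; observed 1. Eliminates M4 stuck-at-0.
Only M4 inverted output is consistent with every test.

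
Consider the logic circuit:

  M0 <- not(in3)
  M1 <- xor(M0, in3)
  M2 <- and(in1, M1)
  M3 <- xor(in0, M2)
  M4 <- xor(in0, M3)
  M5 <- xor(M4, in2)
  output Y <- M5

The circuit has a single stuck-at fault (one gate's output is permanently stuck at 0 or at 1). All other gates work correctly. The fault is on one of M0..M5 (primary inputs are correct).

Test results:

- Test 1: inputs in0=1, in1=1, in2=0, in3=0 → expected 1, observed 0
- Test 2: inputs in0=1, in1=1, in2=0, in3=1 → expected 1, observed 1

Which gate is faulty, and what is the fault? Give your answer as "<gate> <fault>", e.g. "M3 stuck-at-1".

Fault-free values for test 1 (in0=1, in1=1, in2=0, in3=0): M0=1, M1=1, M2=1, M3=0, M4=1, M5=1, giving Y=1. Observed 0.
Test 1: faults giving observed 0 are {M0 stuck-at-0, M1 stuck-at-0, M2 stuck-at-0, M3 stuck-at-1, M4 stuck-at-0, M5 stuck-at-0}.
Test 2 (in0=1, in1=1, in2=0, in3=1): fault-free M0=0, M1=1, M2=1, M3=0, M4=1, M5=1 → 1; observed 1. Eliminates M1 stuck-at-0, M2 stuck-at-0, M3 stuck-at-1, M4 stuck-at-0, M5 stuck-at-0.
Only M0 stuck-at-0 is consistent with every test.

M0 stuck-at-0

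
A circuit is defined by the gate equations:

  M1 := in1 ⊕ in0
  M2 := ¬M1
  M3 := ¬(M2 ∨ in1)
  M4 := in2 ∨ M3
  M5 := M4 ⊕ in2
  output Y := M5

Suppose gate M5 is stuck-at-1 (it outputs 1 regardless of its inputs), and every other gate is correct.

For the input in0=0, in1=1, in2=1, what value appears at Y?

Propagate with M5 forced: M1=1, M2=0, M3=0, M4=1, M5=1 [stuck-at-1].
So Y = 1. (Without the fault it would be 0.)

1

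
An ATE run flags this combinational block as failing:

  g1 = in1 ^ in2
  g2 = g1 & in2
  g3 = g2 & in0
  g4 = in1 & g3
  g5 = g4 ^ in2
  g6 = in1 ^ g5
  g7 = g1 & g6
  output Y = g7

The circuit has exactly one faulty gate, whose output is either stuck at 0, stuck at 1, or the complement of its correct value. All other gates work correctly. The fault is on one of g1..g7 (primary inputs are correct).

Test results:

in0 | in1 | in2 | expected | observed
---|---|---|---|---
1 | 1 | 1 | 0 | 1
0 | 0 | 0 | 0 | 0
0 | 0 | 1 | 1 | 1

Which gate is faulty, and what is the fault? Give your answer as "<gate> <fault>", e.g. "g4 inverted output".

Fault-free values for test 1 (in0=1, in1=1, in2=1): g1=0, g2=0, g3=0, g4=0, g5=1, g6=0, g7=0, giving Y=0. Observed 1.
Test 1: faults giving observed 1 are {g1 stuck-at-1, g1 inverted output, g7 stuck-at-1, g7 inverted output}.
Test 2 (in0=0, in1=0, in2=0): fault-free g1=0, g2=0, g3=0, g4=0, g5=0, g6=0, g7=0 → 0; observed 0. Eliminates g7 stuck-at-1, g7 inverted output.
Test 3 (in0=0, in1=0, in2=1): fault-free g1=1, g2=1, g3=0, g4=0, g5=1, g6=1, g7=1 → 1; observed 1. Eliminates g1 inverted output.
Only g1 stuck-at-1 is consistent with every test.

g1 stuck-at-1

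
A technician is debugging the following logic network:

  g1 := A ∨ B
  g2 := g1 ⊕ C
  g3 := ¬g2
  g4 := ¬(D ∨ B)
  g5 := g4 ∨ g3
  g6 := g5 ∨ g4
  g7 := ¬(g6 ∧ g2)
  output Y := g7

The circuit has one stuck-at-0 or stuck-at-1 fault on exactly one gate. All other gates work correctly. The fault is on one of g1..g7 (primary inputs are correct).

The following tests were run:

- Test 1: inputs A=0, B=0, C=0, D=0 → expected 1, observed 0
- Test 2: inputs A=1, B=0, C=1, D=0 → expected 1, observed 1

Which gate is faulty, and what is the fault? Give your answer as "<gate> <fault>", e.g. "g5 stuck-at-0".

Fault-free values for test 1 (A=0, B=0, C=0, D=0): g1=0, g2=0, g3=1, g4=1, g5=1, g6=1, g7=1, giving Y=1. Observed 0.
Test 1: faults giving observed 0 are {g1 stuck-at-1, g2 stuck-at-1, g7 stuck-at-0}.
Test 2 (A=1, B=0, C=1, D=0): fault-free g1=1, g2=0, g3=1, g4=1, g5=1, g6=1, g7=1 → 1; observed 1. Eliminates g2 stuck-at-1, g7 stuck-at-0.
Only g1 stuck-at-1 is consistent with every test.

g1 stuck-at-1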